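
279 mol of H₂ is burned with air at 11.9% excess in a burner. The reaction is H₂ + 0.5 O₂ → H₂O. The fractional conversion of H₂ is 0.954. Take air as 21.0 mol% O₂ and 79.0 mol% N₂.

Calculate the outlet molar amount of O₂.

23 mol

Stoichiometric O₂ = 0.5 × 279 = 139.5 mol; O₂ fed = 139.5 × 1.119 = 156.1 mol.
N₂ fed = 156.1 × 79/21 = 587.2 mol.
Fuel reacted = 0.954 × 279 → ξ = 266.2 mol.
Outlet (n = n₀ + ν ξ):
  H₂: 279 − 1(266.2) = 12.83
  O₂: 156.1 − 0.5(266.2) = 23.02
  N₂: 587.2 (inert)
  H₂O: 0 + 1(266.2) = 266.2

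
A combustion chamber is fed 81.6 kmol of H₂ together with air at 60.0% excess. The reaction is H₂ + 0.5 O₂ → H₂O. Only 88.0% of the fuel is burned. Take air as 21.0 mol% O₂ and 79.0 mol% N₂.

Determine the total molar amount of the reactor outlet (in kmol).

Stoichiometric O₂ = 0.5 × 81.6 = 40.8 kmol; O₂ fed = 40.8 × 1.600 = 65.28 kmol.
N₂ fed = 65.28 × 79/21 = 245.6 kmol.
Fuel reacted = 0.88 × 81.6 → ξ = 71.81 kmol.
Outlet (n = n₀ + ν ξ):
  H₂: 81.6 − 1(71.81) = 9.792
  O₂: 65.28 − 0.5(71.81) = 29.38
  N₂: 245.6 (inert)
  H₂O: 0 + 1(71.81) = 71.81
Total out = 9.792 + 29.38 + 245.6 + 71.81 = 356.6 kmol.

357 kmol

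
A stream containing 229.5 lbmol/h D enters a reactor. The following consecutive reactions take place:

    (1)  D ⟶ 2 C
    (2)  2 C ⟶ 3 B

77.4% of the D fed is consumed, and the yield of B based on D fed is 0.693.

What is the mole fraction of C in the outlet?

Conversion of D: D consumed = 1ξ₁ = 0.774 × 229.5 → ξ₁ = 177.6 lbmol/h.
Yield of B: 3ξ₂ / 229.5 = 0.693 → ξ₂ = 53.01 lbmol/h.
Outlet amounts (n = n₀ + Σ ν·ξ):
  D: 229.5 − 1(177.6) = 51.87
  C: 0 + 2(177.6) − 2(53.01) = 249.2
  B: 0 + 3(53.01) = 159
Total out = 460.1 lbmol/h; y_C = 249.2 / 460.1 = 0.5416.

0.542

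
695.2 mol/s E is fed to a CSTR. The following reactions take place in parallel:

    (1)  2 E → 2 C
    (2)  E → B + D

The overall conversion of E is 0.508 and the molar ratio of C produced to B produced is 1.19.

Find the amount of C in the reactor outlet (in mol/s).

192 mol/s

Conversion of E: E consumed = 0.508 × 695.2 = 353.2 mol/s = 2ξ₁ + 1ξ₂.
Selectivity: 2ξ₁ / (1ξ₂) = 1.19 → ξ₁ = 0.595 ξ₂.
Substitute: (2·0.595 + 1) ξ₂ = 353.2 → ξ₂ = 161.3 mol/s, ξ₁ = 95.95 mol/s.
Outlet amounts (n = n₀ + Σ ν·ξ):
  E: 695.2 − 2(95.95) − 1(161.3) = 342
  C: 0 + 2(95.95) = 191.9
  B: 0 + 1(161.3) = 161.3
  D: 0 + 1(161.3) = 161.3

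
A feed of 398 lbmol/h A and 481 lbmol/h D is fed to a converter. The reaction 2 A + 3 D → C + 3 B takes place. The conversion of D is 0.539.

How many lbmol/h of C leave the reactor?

D reacted = 0.539 × 481 = 259.3 lbmol/h; ν_D = −3, so ξ = 259.3/3 = 86.42 lbmol/h.
Outlet amounts (n = n₀ + ν ξ):
  A: 398 − 2(86.42) = 225.2
  D: 481 − 3(86.42) = 221.7
  C: 0 + 1(86.42) = 86.42
  B: 0 + 3(86.42) = 259.3

86.4 lbmol/h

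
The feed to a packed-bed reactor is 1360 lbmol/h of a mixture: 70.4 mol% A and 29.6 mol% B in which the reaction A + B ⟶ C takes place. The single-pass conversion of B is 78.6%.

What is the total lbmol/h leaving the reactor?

B reacted = 0.786 × 402.6 = 316.4 lbmol/h; ν_B = −1, so ξ = 316.4/1 = 316.4 lbmol/h.
Outlet amounts (n = n₀ + ν ξ):
  A: 957.4 − 1(316.4) = 641
  B: 402.6 − 1(316.4) = 86.15
  C: 0 + 1(316.4) = 316.4
Total out = 641 + 86.15 + 316.4 = 1044 lbmol/h.

1040 lbmol/h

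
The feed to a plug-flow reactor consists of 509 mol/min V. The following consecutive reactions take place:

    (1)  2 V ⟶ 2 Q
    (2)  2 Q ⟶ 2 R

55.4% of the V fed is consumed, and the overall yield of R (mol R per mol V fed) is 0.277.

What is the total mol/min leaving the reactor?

509 mol/min

Conversion of V: V consumed = 2ξ₁ = 0.554 × 509 → ξ₁ = 141 mol/min.
Yield of R: 2ξ₂ / 509 = 0.277 → ξ₂ = 70.5 mol/min.
Outlet amounts (n = n₀ + Σ ν·ξ):
  V: 509 − 2(141) = 227
  Q: 0 + 2(141) − 2(70.5) = 141
  R: 0 + 2(70.5) = 141
Total out = 227 + 141 + 141 = 509 mol/min.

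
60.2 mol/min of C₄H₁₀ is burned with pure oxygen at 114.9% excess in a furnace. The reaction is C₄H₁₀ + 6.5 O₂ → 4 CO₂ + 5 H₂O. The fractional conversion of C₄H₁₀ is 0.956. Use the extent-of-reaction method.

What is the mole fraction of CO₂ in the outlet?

Stoichiometric O₂ = 6.5 × 60.2 = 391.3 mol/min; O₂ fed = 391.3 × 2.149 = 840.9 mol/min.
Fuel reacted = 0.956 × 60.2 → ξ = 57.55 mol/min.
Outlet (n = n₀ + ν ξ):
  C₄H₁₀: 60.2 − 1(57.55) = 2.649
  O₂: 840.9 − 6.5(57.55) = 466.8
  CO₂: 0 + 4(57.55) = 230.2
  H₂O: 0 + 5(57.55) = 287.8
Total out = 987.4 mol/min; y_CO₂ = 230.2 / 987.4 = 0.2331.

0.233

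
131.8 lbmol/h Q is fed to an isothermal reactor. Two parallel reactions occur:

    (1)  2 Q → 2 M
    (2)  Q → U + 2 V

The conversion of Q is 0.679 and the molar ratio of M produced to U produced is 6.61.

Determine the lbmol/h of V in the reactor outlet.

23.5 lbmol/h

Conversion of Q: Q consumed = 0.679 × 131.8 = 89.49 lbmol/h = 2ξ₁ + 1ξ₂.
Selectivity: 2ξ₁ / (1ξ₂) = 6.61 → ξ₁ = 3.305 ξ₂.
Substitute: (2·3.305 + 1) ξ₂ = 89.49 → ξ₂ = 11.76 lbmol/h, ξ₁ = 38.87 lbmol/h.
Outlet amounts (n = n₀ + Σ ν·ξ):
  Q: 131.8 − 2(38.87) − 1(11.76) = 42.31
  M: 0 + 2(38.87) = 77.73
  U: 0 + 1(11.76) = 11.76
  V: 0 + 2(11.76) = 23.52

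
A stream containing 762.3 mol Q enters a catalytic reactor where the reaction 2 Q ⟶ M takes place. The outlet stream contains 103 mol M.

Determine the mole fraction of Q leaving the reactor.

0.844

For M: n = n₀ + 1ξ → 103 = 0 + 1ξ, giving ξ = 103 mol.
Outlet amounts (n = n₀ + ν ξ):
  Q: 762.3 − 2(103) = 556.3
  M: 0 + 1(103) = 103
Total out = 659.3 mol; y_Q = 556.3 / 659.3 = 0.8438.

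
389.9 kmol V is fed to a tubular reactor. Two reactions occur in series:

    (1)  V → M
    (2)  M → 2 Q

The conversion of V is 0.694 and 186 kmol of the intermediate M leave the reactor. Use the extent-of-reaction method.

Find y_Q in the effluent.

0.357

Conversion of V: V consumed = 1ξ₁ = 0.694 × 389.9 → ξ₁ = 270.6 kmol.
M balance: n_M = 0 + 1ξ₁ − 1ξ₂ = 186 → ξ₂ = (1·270.6 − 186)/1 = 84.59 kmol.
Outlet amounts (n = n₀ + Σ ν·ξ):
  V: 389.9 − 1(270.6) = 119.3
  M: 0 + 1(270.6) − 1(84.59) = 186
  Q: 0 + 2(84.59) = 169.2
Total out = 474.5 kmol; y_Q = 169.2 / 474.5 = 0.3566.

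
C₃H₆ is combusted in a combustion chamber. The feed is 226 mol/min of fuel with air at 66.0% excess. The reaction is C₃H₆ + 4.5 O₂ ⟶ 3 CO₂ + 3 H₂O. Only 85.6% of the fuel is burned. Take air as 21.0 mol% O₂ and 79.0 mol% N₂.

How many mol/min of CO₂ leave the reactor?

580 mol/min

Stoichiometric O₂ = 4.5 × 226 = 1017 mol/min; O₂ fed = 1017 × 1.660 = 1688 mol/min.
N₂ fed = 1688 × 79/21 = 6351 mol/min.
Fuel reacted = 0.856 × 226 → ξ = 193.5 mol/min.
Outlet (n = n₀ + ν ξ):
  C₃H₆: 226 − 1(193.5) = 32.54
  O₂: 1688 − 4.5(193.5) = 817.7
  N₂: 6351 (inert)
  CO₂: 0 + 3(193.5) = 580.4
  H₂O: 0 + 3(193.5) = 580.4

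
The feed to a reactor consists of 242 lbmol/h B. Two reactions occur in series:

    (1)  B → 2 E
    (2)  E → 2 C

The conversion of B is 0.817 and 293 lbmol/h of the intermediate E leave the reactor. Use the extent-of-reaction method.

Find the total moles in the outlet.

542 lbmol/h

Conversion of B: B consumed = 1ξ₁ = 0.817 × 242 → ξ₁ = 197.7 lbmol/h.
E balance: n_E = 0 + 2ξ₁ − 1ξ₂ = 293 → ξ₂ = (2·197.7 − 293)/1 = 102.4 lbmol/h.
Outlet amounts (n = n₀ + Σ ν·ξ):
  B: 242 − 1(197.7) = 44.29
  E: 0 + 2(197.7) − 1(102.4) = 293
  C: 0 + 2(102.4) = 204.9
Total out = 44.29 + 293 + 204.9 = 542.1 lbmol/h.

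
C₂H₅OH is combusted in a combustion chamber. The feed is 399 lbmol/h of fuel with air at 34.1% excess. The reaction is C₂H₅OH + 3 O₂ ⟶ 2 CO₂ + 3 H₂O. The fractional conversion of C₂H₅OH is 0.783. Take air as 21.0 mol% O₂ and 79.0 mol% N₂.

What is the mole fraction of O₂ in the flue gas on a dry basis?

0.09

Stoichiometric O₂ = 3 × 399 = 1197 lbmol/h; O₂ fed = 1197 × 1.341 = 1605 lbmol/h.
N₂ fed = 1605 × 79/21 = 6039 lbmol/h.
Fuel reacted = 0.783 × 399 → ξ = 312.4 lbmol/h.
Outlet (n = n₀ + ν ξ):
  C₂H₅OH: 399 − 1(312.4) = 86.58
  O₂: 1605 − 3(312.4) = 667.9
  N₂: 6039 (inert)
  CO₂: 0 + 2(312.4) = 624.8
  H₂O: 0 + 3(312.4) = 937.3
Dry total = 7418 lbmol/h; y_O₂ (dry) = 667.9 / 7418 = 0.09004.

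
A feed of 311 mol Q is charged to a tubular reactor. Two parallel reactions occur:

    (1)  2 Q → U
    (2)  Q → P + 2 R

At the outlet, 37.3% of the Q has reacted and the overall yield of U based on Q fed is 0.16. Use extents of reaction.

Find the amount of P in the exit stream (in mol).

16.5 mol

Yield of U: 1ξ₁ / 311 = 0.16 → ξ₁ = 49.76 mol.
Conversion of Q: 2ξ₁ + 1ξ₂ = 0.373 × 311 = 116 → ξ₂ = 16.48 mol.
Outlet amounts (n = n₀ + Σ ν·ξ):
  Q: 311 − 2(49.76) − 1(16.48) = 195
  U: 0 + 1(49.76) = 49.76
  P: 0 + 1(16.48) = 16.48
  R: 0 + 2(16.48) = 32.97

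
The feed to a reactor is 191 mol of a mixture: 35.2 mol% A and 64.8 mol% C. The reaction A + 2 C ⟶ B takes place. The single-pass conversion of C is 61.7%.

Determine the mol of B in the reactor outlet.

C reacted = 0.617 × 123.8 = 76.36 mol; ν_C = −2, so ξ = 76.36/2 = 38.18 mol.
Outlet amounts (n = n₀ + ν ξ):
  A: 67.23 − 1(38.18) = 29.05
  C: 123.8 − 2(38.18) = 47.4
  B: 0 + 1(38.18) = 38.18

38.2 mol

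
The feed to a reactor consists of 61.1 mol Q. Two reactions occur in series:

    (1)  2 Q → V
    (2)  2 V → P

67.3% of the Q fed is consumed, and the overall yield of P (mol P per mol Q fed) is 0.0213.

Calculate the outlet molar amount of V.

Conversion of Q: Q consumed = 2ξ₁ = 0.673 × 61.1 → ξ₁ = 20.56 mol.
Yield of P: 1ξ₂ / 61.1 = 0.0213 → ξ₂ = 1.301 mol.
Outlet amounts (n = n₀ + Σ ν·ξ):
  Q: 61.1 − 2(20.56) = 19.98
  V: 0 + 1(20.56) − 2(1.301) = 17.96
  P: 0 + 1(1.301) = 1.301

18 mol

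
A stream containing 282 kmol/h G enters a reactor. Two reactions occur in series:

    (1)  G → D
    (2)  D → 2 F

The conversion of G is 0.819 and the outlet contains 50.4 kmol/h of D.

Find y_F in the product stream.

0.781

Conversion of G: G consumed = 1ξ₁ = 0.819 × 282 → ξ₁ = 231 kmol/h.
D balance: n_D = 0 + 1ξ₁ − 1ξ₂ = 50.4 → ξ₂ = (1·231 − 50.4)/1 = 180.6 kmol/h.
Outlet amounts (n = n₀ + Σ ν·ξ):
  G: 282 − 1(231) = 51.04
  D: 0 + 1(231) − 1(180.6) = 50.4
  F: 0 + 2(180.6) = 361.1
Total out = 462.6 kmol/h; y_F = 361.1 / 462.6 = 0.7807.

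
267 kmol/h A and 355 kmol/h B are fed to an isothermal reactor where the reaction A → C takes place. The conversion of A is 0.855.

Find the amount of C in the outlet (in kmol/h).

A reacted = 0.855 × 267 = 228.3 kmol/h; ν_A = −1, so ξ = 228.3/1 = 228.3 kmol/h.
Outlet amounts (n = n₀ + ν ξ):
  A: 267 − 1(228.3) = 38.72
  C: 0 + 1(228.3) = 228.3
  B: 355 (inert)

228 kmol/h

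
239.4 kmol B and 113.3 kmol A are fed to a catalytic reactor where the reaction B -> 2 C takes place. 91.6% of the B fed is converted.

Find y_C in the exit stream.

0.767

B reacted = 0.916 × 239.4 = 219.3 kmol; ν_B = −1, so ξ = 219.3/1 = 219.3 kmol.
Outlet amounts (n = n₀ + ν ξ):
  B: 239.4 − 1(219.3) = 20.11
  C: 0 + 2(219.3) = 438.6
  A: 113.3 (inert)
Total out = 572 kmol; y_C = 438.6 / 572 = 0.7668.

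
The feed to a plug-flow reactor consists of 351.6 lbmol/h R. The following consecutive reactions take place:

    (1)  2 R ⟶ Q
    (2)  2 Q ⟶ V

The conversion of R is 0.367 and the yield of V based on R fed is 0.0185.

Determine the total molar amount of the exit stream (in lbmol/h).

281 lbmol/h

Conversion of R: R consumed = 2ξ₁ = 0.367 × 351.6 → ξ₁ = 64.52 lbmol/h.
Yield of V: 1ξ₂ / 351.6 = 0.0185 → ξ₂ = 6.505 lbmol/h.
Outlet amounts (n = n₀ + Σ ν·ξ):
  R: 351.6 − 2(64.52) = 222.6
  Q: 0 + 1(64.52) − 2(6.505) = 51.51
  V: 0 + 1(6.505) = 6.505
Total out = 222.6 + 51.51 + 6.505 = 280.6 lbmol/h.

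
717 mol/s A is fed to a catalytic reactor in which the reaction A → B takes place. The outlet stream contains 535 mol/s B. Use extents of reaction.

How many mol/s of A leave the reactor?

182 mol/s

For B: n = n₀ + 1ξ → 535 = 0 + 1ξ, giving ξ = 535 mol/s.
Outlet amounts (n = n₀ + ν ξ):
  A: 717 − 1(535) = 182
  B: 0 + 1(535) = 535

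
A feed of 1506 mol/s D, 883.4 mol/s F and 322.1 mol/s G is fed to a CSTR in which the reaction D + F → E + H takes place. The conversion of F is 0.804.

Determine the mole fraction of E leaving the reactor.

F reacted = 0.804 × 883.4 = 710.3 mol/s; ν_F = −1, so ξ = 710.3/1 = 710.3 mol/s.
Outlet amounts (n = n₀ + ν ξ):
  D: 1506 − 1(710.3) = 795.7
  F: 883.4 − 1(710.3) = 173.1
  E: 0 + 1(710.3) = 710.3
  H: 0 + 1(710.3) = 710.3
  G: 322.1 (inert)
Total out = 2712 mol/s; y_E = 710.3 / 2712 = 0.2619.

0.262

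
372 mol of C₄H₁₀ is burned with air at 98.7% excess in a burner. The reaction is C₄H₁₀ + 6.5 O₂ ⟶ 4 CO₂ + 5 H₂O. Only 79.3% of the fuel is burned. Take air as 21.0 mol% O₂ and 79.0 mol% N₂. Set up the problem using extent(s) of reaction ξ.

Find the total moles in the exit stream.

Stoichiometric O₂ = 6.5 × 372 = 2418 mol; O₂ fed = 2418 × 1.987 = 4805 mol.
N₂ fed = 4805 × 79/21 = 18070 mol.
Fuel reacted = 0.793 × 372 → ξ = 295 mol.
Outlet (n = n₀ + ν ξ):
  C₄H₁₀: 372 − 1(295) = 77
  O₂: 4805 − 6.5(295) = 2887
  N₂: 18070 (inert)
  CO₂: 0 + 4(295) = 1180
  H₂O: 0 + 5(295) = 1475
Total out = 77 + 2887 + 18070 + 1180 + 1475 = 23690 mol.

23700 mol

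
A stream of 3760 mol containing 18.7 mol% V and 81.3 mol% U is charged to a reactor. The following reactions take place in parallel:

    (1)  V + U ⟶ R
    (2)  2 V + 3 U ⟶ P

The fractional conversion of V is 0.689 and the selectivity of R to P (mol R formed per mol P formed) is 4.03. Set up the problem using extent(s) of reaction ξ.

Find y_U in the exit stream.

0.8

Conversion of V: V consumed = 0.689 × 703.1 = 484.4 mol = 1ξ₁ + 2ξ₂.
Selectivity: 1ξ₁ / (1ξ₂) = 4.03 → ξ₁ = 4.03 ξ₂.
Substitute: (1·4.03 + 2) ξ₂ = 484.4 → ξ₂ = 80.34 mol, ξ₁ = 323.8 mol.
Outlet amounts (n = n₀ + Σ ν·ξ):
  V: 703.1 − 1(323.8) − 2(80.34) = 218.7
  U: 3057 − 1(323.8) − 3(80.34) = 2492
  R: 0 + 1(323.8) = 323.8
  P: 0 + 1(80.34) = 80.34
Total out = 3115 mol; y_U = 2492 / 3115 = 0.8001.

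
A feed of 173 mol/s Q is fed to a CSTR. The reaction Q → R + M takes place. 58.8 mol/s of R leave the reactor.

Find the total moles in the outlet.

For R: n = n₀ + 1ξ → 58.8 = 0 + 1ξ, giving ξ = 58.8 mol/s.
Outlet amounts (n = n₀ + ν ξ):
  Q: 173 − 1(58.8) = 114.2
  R: 0 + 1(58.8) = 58.8
  M: 0 + 1(58.8) = 58.8
Total out = 114.2 + 58.8 + 58.8 = 231.8 mol/s.

232 mol/s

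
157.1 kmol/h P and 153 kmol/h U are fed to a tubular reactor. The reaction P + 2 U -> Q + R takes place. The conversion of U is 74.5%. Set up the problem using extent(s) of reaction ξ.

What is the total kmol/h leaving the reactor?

253 kmol/h

U reacted = 0.745 × 153 = 114 kmol/h; ν_U = −2, so ξ = 114/2 = 56.99 kmol/h.
Outlet amounts (n = n₀ + ν ξ):
  P: 157.1 − 1(56.99) = 100.1
  U: 153 − 2(56.99) = 39.02
  Q: 0 + 1(56.99) = 56.99
  R: 0 + 1(56.99) = 56.99
Total out = 100.1 + 39.02 + 56.99 + 56.99 = 253.1 kmol/h.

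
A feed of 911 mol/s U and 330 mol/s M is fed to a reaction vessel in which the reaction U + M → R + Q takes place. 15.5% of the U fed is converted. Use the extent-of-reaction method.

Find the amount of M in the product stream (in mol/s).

U reacted = 0.155 × 911 = 141.2 mol/s; ν_U = −1, so ξ = 141.2/1 = 141.2 mol/s.
Outlet amounts (n = n₀ + ν ξ):
  U: 911 − 1(141.2) = 769.8
  M: 330 − 1(141.2) = 188.8
  R: 0 + 1(141.2) = 141.2
  Q: 0 + 1(141.2) = 141.2

189 mol/s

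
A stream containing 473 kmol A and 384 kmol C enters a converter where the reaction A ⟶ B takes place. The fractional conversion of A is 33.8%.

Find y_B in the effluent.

0.187

A reacted = 0.338 × 473 = 159.9 kmol; ν_A = −1, so ξ = 159.9/1 = 159.9 kmol.
Outlet amounts (n = n₀ + ν ξ):
  A: 473 − 1(159.9) = 313.1
  B: 0 + 1(159.9) = 159.9
  C: 384 (inert)
Total out = 857 kmol; y_B = 159.9 / 857 = 0.1866.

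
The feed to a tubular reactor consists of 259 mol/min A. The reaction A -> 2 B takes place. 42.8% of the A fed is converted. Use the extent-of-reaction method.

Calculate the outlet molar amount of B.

222 mol/min

A reacted = 0.428 × 259 = 110.9 mol/min; ν_A = −1, so ξ = 110.9/1 = 110.9 mol/min.
Outlet amounts (n = n₀ + ν ξ):
  A: 259 − 1(110.9) = 148.1
  B: 0 + 2(110.9) = 221.7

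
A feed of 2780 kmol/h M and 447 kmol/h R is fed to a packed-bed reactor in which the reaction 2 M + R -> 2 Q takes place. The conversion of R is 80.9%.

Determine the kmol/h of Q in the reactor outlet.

R reacted = 0.809 × 447 = 361.6 kmol/h; ν_R = −1, so ξ = 361.6/1 = 361.6 kmol/h.
Outlet amounts (n = n₀ + ν ξ):
  M: 2780 − 2(361.6) = 2057
  R: 447 − 1(361.6) = 85.38
  Q: 0 + 2(361.6) = 723.2

723 kmol/h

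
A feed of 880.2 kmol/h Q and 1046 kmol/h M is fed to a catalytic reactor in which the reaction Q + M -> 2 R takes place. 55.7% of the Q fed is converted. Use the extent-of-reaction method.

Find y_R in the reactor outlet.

0.509

Q reacted = 0.557 × 880.2 = 490.3 kmol/h; ν_Q = −1, so ξ = 490.3/1 = 490.3 kmol/h.
Outlet amounts (n = n₀ + ν ξ):
  Q: 880.2 − 1(490.3) = 389.9
  M: 1046 − 1(490.3) = 555.7
  R: 0 + 2(490.3) = 980.5
Total out = 1926 kmol/h; y_R = 980.5 / 1926 = 0.5091.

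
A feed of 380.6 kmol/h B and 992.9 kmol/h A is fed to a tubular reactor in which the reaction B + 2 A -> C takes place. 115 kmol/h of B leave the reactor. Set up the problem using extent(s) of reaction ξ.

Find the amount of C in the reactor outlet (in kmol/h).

For B: n = n₀ − 1ξ → 115 = 380.6 − 1ξ, giving ξ = 265.6 kmol/h.
Outlet amounts (n = n₀ + ν ξ):
  B: 380.6 − 1(265.6) = 115
  A: 992.9 − 2(265.6) = 461.7
  C: 0 + 1(265.6) = 265.6

266 kmol/h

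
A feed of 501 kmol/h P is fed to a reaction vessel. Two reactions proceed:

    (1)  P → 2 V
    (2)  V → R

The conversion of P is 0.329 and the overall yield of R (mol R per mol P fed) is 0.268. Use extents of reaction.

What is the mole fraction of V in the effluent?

Conversion of P: P consumed = 1ξ₁ = 0.329 × 501 → ξ₁ = 164.8 kmol/h.
Yield of R: 1ξ₂ / 501 = 0.268 → ξ₂ = 134.3 kmol/h.
Outlet amounts (n = n₀ + Σ ν·ξ):
  P: 501 − 1(164.8) = 336.2
  V: 0 + 2(164.8) − 1(134.3) = 195.4
  R: 0 + 1(134.3) = 134.3
Total out = 665.8 kmol/h; y_V = 195.4 / 665.8 = 0.2935.

0.293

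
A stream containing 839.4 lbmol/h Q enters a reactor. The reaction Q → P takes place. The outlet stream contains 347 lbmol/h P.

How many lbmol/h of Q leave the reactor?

For P: n = n₀ + 1ξ → 347 = 0 + 1ξ, giving ξ = 347 lbmol/h.
Outlet amounts (n = n₀ + ν ξ):
  Q: 839.4 − 1(347) = 492.4
  P: 0 + 1(347) = 347

492 lbmol/h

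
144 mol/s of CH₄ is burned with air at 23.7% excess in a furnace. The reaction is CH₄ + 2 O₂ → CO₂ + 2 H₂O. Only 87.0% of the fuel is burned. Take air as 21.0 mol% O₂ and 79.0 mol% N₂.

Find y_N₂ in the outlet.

Stoichiometric O₂ = 2 × 144 = 288 mol/s; O₂ fed = 288 × 1.237 = 356.3 mol/s.
N₂ fed = 356.3 × 79/21 = 1340 mol/s.
Fuel reacted = 0.87 × 144 → ξ = 125.3 mol/s.
Outlet (n = n₀ + ν ξ):
  CH₄: 144 − 1(125.3) = 18.72
  O₂: 356.3 − 2(125.3) = 105.7
  N₂: 1340 (inert)
  CO₂: 0 + 1(125.3) = 125.3
  H₂O: 0 + 2(125.3) = 250.6
Total out = 1840 mol/s; y_N₂ = 1340 / 1840 = 0.7282.

0.728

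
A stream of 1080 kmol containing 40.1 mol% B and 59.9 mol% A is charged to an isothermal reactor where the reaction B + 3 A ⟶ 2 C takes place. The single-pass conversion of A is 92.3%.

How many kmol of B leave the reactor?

234 kmol

A reacted = 0.923 × 646.9 = 597.1 kmol; ν_A = −3, so ξ = 597.1/3 = 199 kmol.
Outlet amounts (n = n₀ + ν ξ):
  B: 433.1 − 1(199) = 234
  A: 646.9 − 3(199) = 49.81
  C: 0 + 2(199) = 398.1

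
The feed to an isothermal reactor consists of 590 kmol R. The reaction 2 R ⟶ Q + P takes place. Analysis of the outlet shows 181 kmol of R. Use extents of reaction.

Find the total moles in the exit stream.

For R: n = n₀ − 2ξ → 181 = 590 − 2ξ, giving ξ = 204.5 kmol.
Outlet amounts (n = n₀ + ν ξ):
  R: 590 − 2(204.5) = 181
  Q: 0 + 1(204.5) = 204.5
  P: 0 + 1(204.5) = 204.5
Total out = 181 + 204.5 + 204.5 = 590 kmol.

590 kmol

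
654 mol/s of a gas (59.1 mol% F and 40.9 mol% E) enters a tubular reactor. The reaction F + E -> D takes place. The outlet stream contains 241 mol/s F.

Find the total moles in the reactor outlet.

508 mol/s

For F: n = n₀ − 1ξ → 241 = 386.5 − 1ξ, giving ξ = 145.5 mol/s.
Outlet amounts (n = n₀ + ν ξ):
  F: 386.5 − 1(145.5) = 241
  E: 267.5 − 1(145.5) = 122
  D: 0 + 1(145.5) = 145.5
Total out = 241 + 122 + 145.5 = 508.5 mol/s.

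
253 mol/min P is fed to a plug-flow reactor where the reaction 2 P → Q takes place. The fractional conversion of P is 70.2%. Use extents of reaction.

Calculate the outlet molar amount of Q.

P reacted = 0.702 × 253 = 177.6 mol/min; ν_P = −2, so ξ = 177.6/2 = 88.8 mol/min.
Outlet amounts (n = n₀ + ν ξ):
  P: 253 − 2(88.8) = 75.39
  Q: 0 + 1(88.8) = 88.8

88.8 mol/min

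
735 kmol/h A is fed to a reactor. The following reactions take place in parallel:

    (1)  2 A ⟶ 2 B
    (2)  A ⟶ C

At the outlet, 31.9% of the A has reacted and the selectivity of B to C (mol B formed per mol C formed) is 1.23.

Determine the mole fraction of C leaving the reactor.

Conversion of A: A consumed = 0.319 × 735 = 234.5 kmol/h = 2ξ₁ + 1ξ₂.
Selectivity: 2ξ₁ / (1ξ₂) = 1.23 → ξ₁ = 0.615 ξ₂.
Substitute: (2·0.615 + 1) ξ₂ = 234.5 → ξ₂ = 105.1 kmol/h, ξ₁ = 64.66 kmol/h.
Outlet amounts (n = n₀ + Σ ν·ξ):
  A: 735 − 2(64.66) − 1(105.1) = 500.5
  B: 0 + 2(64.66) = 129.3
  C: 0 + 1(105.1) = 105.1
Total out = 735 kmol/h; y_C = 105.1 / 735 = 0.143.

0.143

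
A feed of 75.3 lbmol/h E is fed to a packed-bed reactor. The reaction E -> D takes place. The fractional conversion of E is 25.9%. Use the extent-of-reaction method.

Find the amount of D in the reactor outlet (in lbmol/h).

E reacted = 0.259 × 75.3 = 19.5 lbmol/h; ν_E = −1, so ξ = 19.5/1 = 19.5 lbmol/h.
Outlet amounts (n = n₀ + ν ξ):
  E: 75.3 − 1(19.5) = 55.8
  D: 0 + 1(19.5) = 19.5

19.5 lbmol/h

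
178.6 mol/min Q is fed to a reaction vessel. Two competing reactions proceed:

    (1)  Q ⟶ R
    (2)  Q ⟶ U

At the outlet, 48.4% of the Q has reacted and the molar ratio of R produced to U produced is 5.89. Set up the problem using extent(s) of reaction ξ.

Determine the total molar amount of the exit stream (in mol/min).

Conversion of Q: Q consumed = 0.484 × 178.6 = 86.44 mol/min = 1ξ₁ + 1ξ₂.
Selectivity: 1ξ₁ / (1ξ₂) = 5.89 → ξ₁ = 5.89 ξ₂.
Substitute: (1·5.89 + 1) ξ₂ = 86.44 → ξ₂ = 12.55 mol/min, ξ₁ = 73.9 mol/min.
Outlet amounts (n = n₀ + Σ ν·ξ):
  Q: 178.6 − 1(73.9) − 1(12.55) = 92.16
  R: 0 + 1(73.9) = 73.9
  U: 0 + 1(12.55) = 12.55
Total out = 92.16 + 73.9 + 12.55 = 178.6 mol/min.

179 mol/min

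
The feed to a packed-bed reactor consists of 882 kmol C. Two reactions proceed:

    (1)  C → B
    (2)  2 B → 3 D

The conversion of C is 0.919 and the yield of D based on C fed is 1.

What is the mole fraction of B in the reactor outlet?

0.189

Conversion of C: C consumed = 1ξ₁ = 0.919 × 882 → ξ₁ = 810.6 kmol.
Yield of D: 3ξ₂ / 882 = 1 → ξ₂ = 294 kmol.
Outlet amounts (n = n₀ + Σ ν·ξ):
  C: 882 − 1(810.6) = 71.44
  B: 0 + 1(810.6) − 2(294) = 222.6
  D: 0 + 3(294) = 882
Total out = 1176 kmol; y_B = 222.6 / 1176 = 0.1893.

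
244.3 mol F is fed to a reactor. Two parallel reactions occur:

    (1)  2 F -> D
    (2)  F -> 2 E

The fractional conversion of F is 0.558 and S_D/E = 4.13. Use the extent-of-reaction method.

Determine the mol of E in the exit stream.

Conversion of F: F consumed = 0.558 × 244.3 = 136.3 mol = 2ξ₁ + 1ξ₂.
Selectivity: 1ξ₁ / (2ξ₂) = 4.13 → ξ₁ = 8.26 ξ₂.
Substitute: (2·8.26 + 1) ξ₂ = 136.3 → ξ₂ = 7.781 mol, ξ₁ = 64.27 mol.
Outlet amounts (n = n₀ + Σ ν·ξ):
  F: 244.3 − 2(64.27) − 1(7.781) = 108
  D: 0 + 1(64.27) = 64.27
  E: 0 + 2(7.781) = 15.56

15.6 mol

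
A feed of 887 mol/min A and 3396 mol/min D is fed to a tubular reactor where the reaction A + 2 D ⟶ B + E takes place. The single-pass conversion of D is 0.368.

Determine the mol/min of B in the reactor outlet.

625 mol/min

D reacted = 0.368 × 3396 = 1250 mol/min; ν_D = −2, so ξ = 1250/2 = 624.9 mol/min.
Outlet amounts (n = n₀ + ν ξ):
  A: 887 − 1(624.9) = 262.1
  D: 3396 − 2(624.9) = 2146
  B: 0 + 1(624.9) = 624.9
  E: 0 + 1(624.9) = 624.9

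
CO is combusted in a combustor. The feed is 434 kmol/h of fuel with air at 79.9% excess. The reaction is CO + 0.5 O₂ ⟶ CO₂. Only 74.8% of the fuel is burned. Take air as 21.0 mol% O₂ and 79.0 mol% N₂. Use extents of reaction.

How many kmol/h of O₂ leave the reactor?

228 kmol/h

Stoichiometric O₂ = 0.5 × 434 = 217 kmol/h; O₂ fed = 217 × 1.799 = 390.4 kmol/h.
N₂ fed = 390.4 × 79/21 = 1469 kmol/h.
Fuel reacted = 0.748 × 434 → ξ = 324.6 kmol/h.
Outlet (n = n₀ + ν ξ):
  CO: 434 − 1(324.6) = 109.4
  O₂: 390.4 − 0.5(324.6) = 228.1
  N₂: 1469 (inert)
  CO₂: 0 + 1(324.6) = 324.6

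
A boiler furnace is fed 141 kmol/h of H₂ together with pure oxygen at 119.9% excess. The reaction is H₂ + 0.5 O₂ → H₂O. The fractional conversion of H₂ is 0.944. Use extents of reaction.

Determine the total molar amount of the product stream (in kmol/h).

Stoichiometric O₂ = 0.5 × 141 = 70.5 kmol/h; O₂ fed = 70.5 × 2.199 = 155 kmol/h.
Fuel reacted = 0.944 × 141 → ξ = 133.1 kmol/h.
Outlet (n = n₀ + ν ξ):
  H₂: 141 − 1(133.1) = 7.896
  O₂: 155 − 0.5(133.1) = 88.48
  H₂O: 0 + 1(133.1) = 133.1
Total out = 7.896 + 88.48 + 133.1 = 229.5 kmol/h.

229 kmol/h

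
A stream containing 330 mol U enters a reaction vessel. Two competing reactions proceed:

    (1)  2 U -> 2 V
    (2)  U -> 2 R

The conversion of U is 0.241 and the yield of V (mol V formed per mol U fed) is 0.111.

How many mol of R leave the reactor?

85.8 mol

Yield of V: 2ξ₁ / 330 = 0.111 → ξ₁ = 18.32 mol.
Conversion of U: 2ξ₁ + 1ξ₂ = 0.241 × 330 = 79.53 → ξ₂ = 42.9 mol.
Outlet amounts (n = n₀ + Σ ν·ξ):
  U: 330 − 2(18.32) − 1(42.9) = 250.5
  V: 0 + 2(18.32) = 36.63
  R: 0 + 2(42.9) = 85.8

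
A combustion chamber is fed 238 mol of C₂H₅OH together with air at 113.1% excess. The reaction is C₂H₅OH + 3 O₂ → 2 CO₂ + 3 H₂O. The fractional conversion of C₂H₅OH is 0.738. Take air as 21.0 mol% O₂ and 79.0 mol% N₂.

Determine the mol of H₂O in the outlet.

Stoichiometric O₂ = 3 × 238 = 714 mol; O₂ fed = 714 × 2.131 = 1522 mol.
N₂ fed = 1522 × 79/21 = 5724 mol.
Fuel reacted = 0.738 × 238 → ξ = 175.6 mol.
Outlet (n = n₀ + ν ξ):
  C₂H₅OH: 238 − 1(175.6) = 62.36
  O₂: 1522 − 3(175.6) = 994.6
  N₂: 5724 (inert)
  CO₂: 0 + 2(175.6) = 351.3
  H₂O: 0 + 3(175.6) = 526.9

527 mol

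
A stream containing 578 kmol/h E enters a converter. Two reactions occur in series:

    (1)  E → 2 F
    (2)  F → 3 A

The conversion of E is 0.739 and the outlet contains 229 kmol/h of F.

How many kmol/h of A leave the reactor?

1880 kmol/h

Conversion of E: E consumed = 1ξ₁ = 0.739 × 578 → ξ₁ = 427.1 kmol/h.
F balance: n_F = 0 + 2ξ₁ − 1ξ₂ = 229 → ξ₂ = (2·427.1 − 229)/1 = 625.3 kmol/h.
Outlet amounts (n = n₀ + Σ ν·ξ):
  E: 578 − 1(427.1) = 150.9
  F: 0 + 2(427.1) − 1(625.3) = 229
  A: 0 + 3(625.3) = 1876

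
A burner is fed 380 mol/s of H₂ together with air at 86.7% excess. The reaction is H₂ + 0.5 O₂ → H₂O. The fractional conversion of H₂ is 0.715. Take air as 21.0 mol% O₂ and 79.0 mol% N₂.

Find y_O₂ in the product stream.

Stoichiometric O₂ = 0.5 × 380 = 190 mol/s; O₂ fed = 190 × 1.867 = 354.7 mol/s.
N₂ fed = 354.7 × 79/21 = 1334 mol/s.
Fuel reacted = 0.715 × 380 → ξ = 271.7 mol/s.
Outlet (n = n₀ + ν ξ):
  H₂: 380 − 1(271.7) = 108.3
  O₂: 354.7 − 0.5(271.7) = 218.9
  N₂: 1334 (inert)
  H₂O: 0 + 1(271.7) = 271.7
Total out = 1933 mol/s; y_O₂ = 218.9 / 1933 = 0.1132.

0.113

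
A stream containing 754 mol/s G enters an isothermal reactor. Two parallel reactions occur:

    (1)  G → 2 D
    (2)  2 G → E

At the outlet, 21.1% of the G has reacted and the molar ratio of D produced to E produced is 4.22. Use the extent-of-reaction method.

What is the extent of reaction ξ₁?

ξ₁ = 81.7 mol/s

Conversion of G: G consumed = 0.211 × 754 = 159.1 mol/s = 1ξ₁ + 2ξ₂.
Selectivity: 2ξ₁ / (1ξ₂) = 4.22 → ξ₁ = 2.11 ξ₂.
Substitute: (1·2.11 + 2) ξ₂ = 159.1 → ξ₂ = 38.71 mol/s, ξ₁ = 81.68 mol/s.
Outlet amounts (n = n₀ + Σ ν·ξ):
  G: 754 − 1(81.68) − 2(38.71) = 594.9
  D: 0 + 2(81.68) = 163.4
  E: 0 + 1(38.71) = 38.71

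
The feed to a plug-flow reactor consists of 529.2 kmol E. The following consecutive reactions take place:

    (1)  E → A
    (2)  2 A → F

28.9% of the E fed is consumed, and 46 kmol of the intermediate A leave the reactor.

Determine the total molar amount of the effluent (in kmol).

476 kmol

Conversion of E: E consumed = 1ξ₁ = 0.289 × 529.2 → ξ₁ = 152.9 kmol.
A balance: n_A = 0 + 1ξ₁ − 2ξ₂ = 46 → ξ₂ = (1·152.9 − 46)/2 = 53.47 kmol.
Outlet amounts (n = n₀ + Σ ν·ξ):
  E: 529.2 − 1(152.9) = 376.3
  A: 0 + 1(152.9) − 2(53.47) = 46
  F: 0 + 1(53.47) = 53.47
Total out = 376.3 + 46 + 53.47 = 475.7 kmol.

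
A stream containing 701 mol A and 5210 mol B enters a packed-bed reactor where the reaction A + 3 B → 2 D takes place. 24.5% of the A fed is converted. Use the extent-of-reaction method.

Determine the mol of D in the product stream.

A reacted = 0.245 × 701 = 171.7 mol; ν_A = −1, so ξ = 171.7/1 = 171.7 mol.
Outlet amounts (n = n₀ + ν ξ):
  A: 701 − 1(171.7) = 529.3
  B: 5210 − 3(171.7) = 4695
  D: 0 + 2(171.7) = 343.5

343 mol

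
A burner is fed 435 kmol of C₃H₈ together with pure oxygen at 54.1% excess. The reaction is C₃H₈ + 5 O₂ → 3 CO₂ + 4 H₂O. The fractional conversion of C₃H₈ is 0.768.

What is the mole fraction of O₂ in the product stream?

0.408

Stoichiometric O₂ = 5 × 435 = 2175 kmol; O₂ fed = 2175 × 1.541 = 3352 kmol.
Fuel reacted = 0.768 × 435 → ξ = 334.1 kmol.
Outlet (n = n₀ + ν ξ):
  C₃H₈: 435 − 1(334.1) = 100.9
  O₂: 3352 − 5(334.1) = 1681
  CO₂: 0 + 3(334.1) = 1002
  H₂O: 0 + 4(334.1) = 1336
Total out = 4121 kmol; y_O₂ = 1681 / 4121 = 0.408.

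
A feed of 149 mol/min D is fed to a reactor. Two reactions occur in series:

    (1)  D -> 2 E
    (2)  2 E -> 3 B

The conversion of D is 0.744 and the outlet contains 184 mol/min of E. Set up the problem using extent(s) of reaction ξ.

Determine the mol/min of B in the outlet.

56.6 mol/min

Conversion of D: D consumed = 1ξ₁ = 0.744 × 149 → ξ₁ = 110.9 mol/min.
E balance: n_E = 0 + 2ξ₁ − 2ξ₂ = 184 → ξ₂ = (2·110.9 − 184)/2 = 18.86 mol/min.
Outlet amounts (n = n₀ + Σ ν·ξ):
  D: 149 − 1(110.9) = 38.14
  E: 0 + 2(110.9) − 2(18.86) = 184
  B: 0 + 3(18.86) = 56.57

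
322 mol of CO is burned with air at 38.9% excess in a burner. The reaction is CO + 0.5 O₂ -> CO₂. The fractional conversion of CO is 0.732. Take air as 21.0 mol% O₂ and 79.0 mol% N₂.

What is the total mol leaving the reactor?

1270 mol

Stoichiometric O₂ = 0.5 × 322 = 161 mol; O₂ fed = 161 × 1.389 = 223.6 mol.
N₂ fed = 223.6 × 79/21 = 841.3 mol.
Fuel reacted = 0.732 × 322 → ξ = 235.7 mol.
Outlet (n = n₀ + ν ξ):
  CO: 322 − 1(235.7) = 86.3
  O₂: 223.6 − 0.5(235.7) = 105.8
  N₂: 841.3 (inert)
  CO₂: 0 + 1(235.7) = 235.7
Total out = 86.3 + 105.8 + 841.3 + 235.7 = 1269 mol.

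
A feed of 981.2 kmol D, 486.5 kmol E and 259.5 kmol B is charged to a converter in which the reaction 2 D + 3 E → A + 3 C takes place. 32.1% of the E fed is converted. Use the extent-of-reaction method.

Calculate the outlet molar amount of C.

156 kmol

E reacted = 0.321 × 486.5 = 156.2 kmol; ν_E = −3, so ξ = 156.2/3 = 52.06 kmol.
Outlet amounts (n = n₀ + ν ξ):
  D: 981.2 − 2(52.06) = 877.1
  E: 486.5 − 3(52.06) = 330.3
  A: 0 + 1(52.06) = 52.06
  C: 0 + 3(52.06) = 156.2
  B: 259.5 (inert)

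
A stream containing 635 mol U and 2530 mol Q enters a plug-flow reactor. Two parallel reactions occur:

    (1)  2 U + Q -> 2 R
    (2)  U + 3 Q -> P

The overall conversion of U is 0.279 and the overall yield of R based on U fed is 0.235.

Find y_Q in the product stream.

Yield of R: 2ξ₁ / 635 = 0.235 → ξ₁ = 74.61 mol.
Conversion of U: 2ξ₁ + 1ξ₂ = 0.279 × 635 = 177.2 → ξ₂ = 27.94 mol.
Outlet amounts (n = n₀ + Σ ν·ξ):
  U: 635 − 2(74.61) − 1(27.94) = 457.8
  Q: 2530 − 1(74.61) − 3(27.94) = 2372
  R: 0 + 2(74.61) = 149.2
  P: 0 + 1(27.94) = 27.94
Total out = 3007 mol; y_Q = 2372 / 3007 = 0.7888.

0.789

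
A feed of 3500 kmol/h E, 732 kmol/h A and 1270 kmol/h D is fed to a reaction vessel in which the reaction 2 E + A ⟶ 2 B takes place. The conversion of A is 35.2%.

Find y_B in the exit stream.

A reacted = 0.352 × 732 = 257.7 kmol/h; ν_A = −1, so ξ = 257.7/1 = 257.7 kmol/h.
Outlet amounts (n = n₀ + ν ξ):
  E: 3500 − 2(257.7) = 2985
  A: 732 − 1(257.7) = 474.3
  B: 0 + 2(257.7) = 515.3
  D: 1270 (inert)
Total out = 5244 kmol/h; y_B = 515.3 / 5244 = 0.09826.

0.0983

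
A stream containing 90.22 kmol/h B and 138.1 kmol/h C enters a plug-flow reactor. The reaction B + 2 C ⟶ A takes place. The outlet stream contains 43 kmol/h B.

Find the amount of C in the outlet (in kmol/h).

43.7 kmol/h

For B: n = n₀ − 1ξ → 43 = 90.22 − 1ξ, giving ξ = 47.22 kmol/h.
Outlet amounts (n = n₀ + ν ξ):
  B: 90.22 − 1(47.22) = 43
  C: 138.1 − 2(47.22) = 43.66
  A: 0 + 1(47.22) = 47.22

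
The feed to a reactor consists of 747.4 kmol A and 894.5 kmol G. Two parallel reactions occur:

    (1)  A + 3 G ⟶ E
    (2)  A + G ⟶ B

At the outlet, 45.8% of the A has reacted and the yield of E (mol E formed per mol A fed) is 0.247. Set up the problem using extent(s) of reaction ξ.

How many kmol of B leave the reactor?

Yield of E: 1ξ₁ / 747.4 = 0.247 → ξ₁ = 184.6 kmol.
Conversion of A: 1ξ₁ + 1ξ₂ = 0.458 × 747.4 = 342.3 → ξ₂ = 157.7 kmol.
Outlet amounts (n = n₀ + Σ ν·ξ):
  A: 747.4 − 1(184.6) − 1(157.7) = 405.1
  G: 894.5 − 3(184.6) − 1(157.7) = 183
  E: 0 + 1(184.6) = 184.6
  B: 0 + 1(157.7) = 157.7

158 kmol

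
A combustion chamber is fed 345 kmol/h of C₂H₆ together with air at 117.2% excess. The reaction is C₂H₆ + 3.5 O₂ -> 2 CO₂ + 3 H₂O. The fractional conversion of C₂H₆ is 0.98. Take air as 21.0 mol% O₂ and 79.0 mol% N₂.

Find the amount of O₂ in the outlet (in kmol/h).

1440 kmol/h

Stoichiometric O₂ = 3.5 × 345 = 1208 kmol/h; O₂ fed = 1208 × 2.172 = 2623 kmol/h.
N₂ fed = 2623 × 79/21 = 9866 kmol/h.
Fuel reacted = 0.98 × 345 → ξ = 338.1 kmol/h.
Outlet (n = n₀ + ν ξ):
  C₂H₆: 345 − 1(338.1) = 6.9
  O₂: 2623 − 3.5(338.1) = 1439
  N₂: 9866 (inert)
  CO₂: 0 + 2(338.1) = 676.2
  H₂O: 0 + 3(338.1) = 1014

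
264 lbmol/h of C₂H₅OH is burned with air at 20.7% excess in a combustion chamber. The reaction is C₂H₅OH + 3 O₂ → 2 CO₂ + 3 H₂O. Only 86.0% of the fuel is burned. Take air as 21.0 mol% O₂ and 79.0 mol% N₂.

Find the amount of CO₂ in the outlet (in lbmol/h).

Stoichiometric O₂ = 3 × 264 = 792 lbmol/h; O₂ fed = 792 × 1.207 = 955.9 lbmol/h.
N₂ fed = 955.9 × 79/21 = 3596 lbmol/h.
Fuel reacted = 0.86 × 264 → ξ = 227 lbmol/h.
Outlet (n = n₀ + ν ξ):
  C₂H₅OH: 264 − 1(227) = 36.96
  O₂: 955.9 − 3(227) = 274.8
  N₂: 3596 (inert)
  CO₂: 0 + 2(227) = 454.1
  H₂O: 0 + 3(227) = 681.1

454 lbmol/h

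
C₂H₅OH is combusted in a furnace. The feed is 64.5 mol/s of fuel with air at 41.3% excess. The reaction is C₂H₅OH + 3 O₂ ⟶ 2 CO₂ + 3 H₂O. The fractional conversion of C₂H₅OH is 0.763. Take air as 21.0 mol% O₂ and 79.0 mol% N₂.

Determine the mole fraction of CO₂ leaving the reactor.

Stoichiometric O₂ = 3 × 64.5 = 193.5 mol/s; O₂ fed = 193.5 × 1.413 = 273.4 mol/s.
N₂ fed = 273.4 × 79/21 = 1029 mol/s.
Fuel reacted = 0.763 × 64.5 → ξ = 49.21 mol/s.
Outlet (n = n₀ + ν ξ):
  C₂H₅OH: 64.5 − 1(49.21) = 15.29
  O₂: 273.4 − 3(49.21) = 125.8
  N₂: 1029 (inert)
  CO₂: 0 + 2(49.21) = 98.43
  H₂O: 0 + 3(49.21) = 147.6
Total out = 1416 mol/s; y_CO₂ = 98.43 / 1416 = 0.06953.

0.0695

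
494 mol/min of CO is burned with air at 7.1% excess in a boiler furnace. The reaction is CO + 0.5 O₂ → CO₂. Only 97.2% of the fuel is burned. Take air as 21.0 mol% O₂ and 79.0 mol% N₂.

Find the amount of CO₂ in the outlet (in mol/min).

Stoichiometric O₂ = 0.5 × 494 = 247 mol/min; O₂ fed = 247 × 1.071 = 264.5 mol/min.
N₂ fed = 264.5 × 79/21 = 995.2 mol/min.
Fuel reacted = 0.972 × 494 → ξ = 480.2 mol/min.
Outlet (n = n₀ + ν ξ):
  CO: 494 − 1(480.2) = 13.83
  O₂: 264.5 − 0.5(480.2) = 24.45
  N₂: 995.2 (inert)
  CO₂: 0 + 1(480.2) = 480.2

480 mol/min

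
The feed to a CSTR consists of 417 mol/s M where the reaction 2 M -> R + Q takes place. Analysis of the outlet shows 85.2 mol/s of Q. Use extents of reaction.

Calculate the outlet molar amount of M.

247 mol/s

For Q: n = n₀ + 1ξ → 85.2 = 0 + 1ξ, giving ξ = 85.2 mol/s.
Outlet amounts (n = n₀ + ν ξ):
  M: 417 − 2(85.2) = 246.6
  R: 0 + 1(85.2) = 85.2
  Q: 0 + 1(85.2) = 85.2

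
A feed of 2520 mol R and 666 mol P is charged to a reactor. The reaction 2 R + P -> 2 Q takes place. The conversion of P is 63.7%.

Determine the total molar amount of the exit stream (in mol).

2760 mol

P reacted = 0.637 × 666 = 424.2 mol; ν_P = −1, so ξ = 424.2/1 = 424.2 mol.
Outlet amounts (n = n₀ + ν ξ):
  R: 2520 − 2(424.2) = 1672
  P: 666 − 1(424.2) = 241.8
  Q: 0 + 2(424.2) = 848.5
Total out = 1672 + 241.8 + 848.5 = 2762 mol.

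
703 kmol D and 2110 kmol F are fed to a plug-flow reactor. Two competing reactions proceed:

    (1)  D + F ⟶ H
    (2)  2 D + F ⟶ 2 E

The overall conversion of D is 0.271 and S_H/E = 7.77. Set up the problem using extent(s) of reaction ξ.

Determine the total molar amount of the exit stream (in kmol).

Conversion of D: D consumed = 0.271 × 703 = 190.5 kmol = 1ξ₁ + 2ξ₂.
Selectivity: 1ξ₁ / (2ξ₂) = 7.77 → ξ₁ = 15.54 ξ₂.
Substitute: (1·15.54 + 2) ξ₂ = 190.5 → ξ₂ = 10.86 kmol, ξ₁ = 168.8 kmol.
Outlet amounts (n = n₀ + Σ ν·ξ):
  D: 703 − 1(168.8) − 2(10.86) = 512.5
  F: 2110 − 1(168.8) − 1(10.86) = 1930
  H: 0 + 1(168.8) = 168.8
  E: 0 + 2(10.86) = 21.72
Total out = 512.5 + 1930 + 168.8 + 21.72 = 2633 kmol.

2630 kmol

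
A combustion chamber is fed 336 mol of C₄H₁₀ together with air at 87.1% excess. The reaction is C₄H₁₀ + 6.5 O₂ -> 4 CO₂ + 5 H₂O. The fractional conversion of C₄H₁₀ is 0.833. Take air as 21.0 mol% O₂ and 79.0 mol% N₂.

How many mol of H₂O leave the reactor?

Stoichiometric O₂ = 6.5 × 336 = 2184 mol; O₂ fed = 2184 × 1.871 = 4086 mol.
N₂ fed = 4086 × 79/21 = 15370 mol.
Fuel reacted = 0.833 × 336 → ξ = 279.9 mol.
Outlet (n = n₀ + ν ξ):
  C₄H₁₀: 336 − 1(279.9) = 56.11
  O₂: 4086 − 6.5(279.9) = 2267
  N₂: 15370 (inert)
  CO₂: 0 + 4(279.9) = 1120
  H₂O: 0 + 5(279.9) = 1399

1400 mol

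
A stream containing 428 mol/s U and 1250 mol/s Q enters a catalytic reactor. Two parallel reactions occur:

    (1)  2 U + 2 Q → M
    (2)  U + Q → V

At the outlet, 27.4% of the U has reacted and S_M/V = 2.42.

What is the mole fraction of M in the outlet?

0.0321

Conversion of U: U consumed = 0.274 × 428 = 117.3 mol/s = 2ξ₁ + 1ξ₂.
Selectivity: 1ξ₁ / (1ξ₂) = 2.42 → ξ₁ = 2.42 ξ₂.
Substitute: (2·2.42 + 1) ξ₂ = 117.3 → ξ₂ = 20.08 mol/s, ξ₁ = 48.6 mol/s.
Outlet amounts (n = n₀ + Σ ν·ξ):
  U: 428 − 2(48.6) − 1(20.08) = 310.7
  Q: 1250 − 2(48.6) − 1(20.08) = 1133
  M: 0 + 1(48.6) = 48.6
  V: 0 + 1(20.08) = 20.08
Total out = 1512 mol/s; y_M = 48.6 / 1512 = 0.03214.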